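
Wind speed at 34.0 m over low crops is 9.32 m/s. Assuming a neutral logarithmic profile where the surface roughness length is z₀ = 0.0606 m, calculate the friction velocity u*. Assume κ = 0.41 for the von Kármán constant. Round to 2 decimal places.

u* ≈ 0.60 m/s

Log law: V(z) = (u*/κ) · ln(z/z₀) ⇒ u* = κ · V / ln(z/z₀)
u* = 0.41 × 9.32 / ln(34.0/0.0606) = 0.41 × 9.32 / 6.3298
   = 3.8212 / 6.3298 = 0.6037 m/s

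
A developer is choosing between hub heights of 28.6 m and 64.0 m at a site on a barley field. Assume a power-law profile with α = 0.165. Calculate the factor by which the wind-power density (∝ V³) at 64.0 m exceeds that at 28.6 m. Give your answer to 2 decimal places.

Speed ratio: V_B/V_A = (z_B/z_A)^α = (64.0/28.6)^0.165 = (2.2378)^0.165 = 1.14214
Power-density ratio: P_B/P_A = (V_B/V_A)³ = (1.14214)³ = 1.48990

1.49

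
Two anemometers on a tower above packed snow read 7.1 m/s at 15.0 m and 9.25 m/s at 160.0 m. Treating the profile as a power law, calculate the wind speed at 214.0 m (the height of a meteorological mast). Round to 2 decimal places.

First find α: α = ln(V₂/V₁)/ln(z₂/z₁) = ln(9.25/7.1)/ln(160.0/15.0) = 0.26453/2.36712 = 0.1118
Extrapolate from 160.0 m to 214.0 m: V₃ = 9.25 × (214.0/160.0)^0.1118 = 9.25 × 1.0330 = 9.5555 m/s

9.56 m/s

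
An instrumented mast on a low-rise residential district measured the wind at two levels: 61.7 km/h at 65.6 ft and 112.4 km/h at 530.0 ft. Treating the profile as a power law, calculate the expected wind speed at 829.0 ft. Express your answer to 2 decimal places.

First find α: α = ln(V₂/V₁)/ln(z₂/z₁) = ln(112.4/61.7)/ln(530.0/65.6) = 0.59978/2.08930 = 0.2871
Extrapolate from 530.0 ft to 829.0 ft: V₃ = 112.4 × (829.0/530.0)^0.2871 = 112.4 × 1.1370 = 127.8022 km/h

127.80 km/h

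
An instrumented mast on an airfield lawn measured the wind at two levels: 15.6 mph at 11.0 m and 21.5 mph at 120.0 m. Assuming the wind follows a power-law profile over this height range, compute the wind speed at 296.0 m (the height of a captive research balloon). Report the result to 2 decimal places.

First find α: α = ln(V₂/V₁)/ln(z₂/z₁) = ln(21.5/15.6)/ln(120.0/11.0) = 0.32078/2.38960 = 0.1342
Extrapolate from 120.0 m to 296.0 m: V₃ = 21.5 × (296.0/120.0)^0.1342 = 21.5 × 1.1289 = 24.2703 mph

24.27 mph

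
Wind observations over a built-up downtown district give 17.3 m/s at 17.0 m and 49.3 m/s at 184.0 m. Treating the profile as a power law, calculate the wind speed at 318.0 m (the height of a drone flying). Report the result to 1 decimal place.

First find α: α = ln(V₂/V₁)/ln(z₂/z₁) = ln(49.3/17.3)/ln(184.0/17.0) = 1.04722/2.38172 = 0.4397
Extrapolate from 184.0 m to 318.0 m: V₃ = 49.3 × (318.0/184.0)^0.4397 = 49.3 × 1.2720 = 62.7077 m/s

62.7 m/s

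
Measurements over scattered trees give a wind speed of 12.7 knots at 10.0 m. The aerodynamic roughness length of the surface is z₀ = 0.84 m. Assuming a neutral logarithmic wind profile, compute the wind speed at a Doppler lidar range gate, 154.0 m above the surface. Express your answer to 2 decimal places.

26.72 knots

Log law: V(z) ∝ ln(z/z₀), so V₂/V₁ = ln(z₂/z₀) / ln(z₁/z₀).
ln(154.0/0.84) = 5.2113, ln(10.0/0.84) = 2.4769
V₂ = 12.7 × 5.2113/2.4769 = 12.7 × 2.1039 = 26.7199 knots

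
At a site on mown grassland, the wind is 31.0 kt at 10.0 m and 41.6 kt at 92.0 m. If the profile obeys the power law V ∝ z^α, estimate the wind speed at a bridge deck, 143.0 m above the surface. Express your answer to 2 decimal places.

First find α: α = ln(V₂/V₁)/ln(z₂/z₁) = ln(41.6/31.0)/ln(92.0/10.0) = 0.29411/2.21920 = 0.1325
Extrapolate from 92.0 m to 143.0 m: V₃ = 41.6 × (143.0/92.0)^0.1325 = 41.6 × 1.0602 = 44.1041 kt

44.10 kt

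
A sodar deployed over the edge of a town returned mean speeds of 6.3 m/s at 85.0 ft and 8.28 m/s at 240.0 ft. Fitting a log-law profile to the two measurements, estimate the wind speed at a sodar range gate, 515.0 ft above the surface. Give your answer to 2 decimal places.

9.74 m/s

Log law: V ∝ ln(z/z₀). From the pair, with r = V₁/V₂ = 0.76087,
ln z₀ = (ln z₁ − r·ln z₂)/(1 − r) = (4.4427 − 0.76087×5.4806)/0.23913 = 1.1400 → z₀ = 3.127 ft
V₃ = V₁ · ln(z₃/z₀)/ln(z₁/z₀) = 6.3 × 5.1042/3.3027 = 9.7365 m/s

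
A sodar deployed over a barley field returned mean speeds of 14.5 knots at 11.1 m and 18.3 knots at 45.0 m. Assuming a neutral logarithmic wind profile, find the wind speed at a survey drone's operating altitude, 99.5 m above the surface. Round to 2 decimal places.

20.45 knots

Log law: V ∝ ln(z/z₀). From the pair, with r = V₁/V₂ = 0.79235,
ln z₀ = (ln z₁ − r·ln z₂)/(1 − r) = (2.4069 − 0.79235×3.8067)/0.20765 = -2.9341 → z₀ = 0.05318 m
V₃ = V₁ · ln(z₃/z₀)/ln(z₁/z₀) = 14.5 × 7.5342/5.3410 = 20.4542 knots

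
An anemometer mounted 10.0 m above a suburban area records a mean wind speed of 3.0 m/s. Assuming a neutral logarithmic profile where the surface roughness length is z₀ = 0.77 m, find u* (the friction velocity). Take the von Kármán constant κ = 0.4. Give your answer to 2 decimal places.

u* ≈ 0.47 m/s

Log law: V(z) = (u*/κ) · ln(z/z₀) ⇒ u* = κ · V / ln(z/z₀)
u* = 0.4 × 3.0 / ln(10.0/0.77) = 0.4 × 3.0 / 2.5639
   = 1.2000 / 2.5639 = 0.4680 m/s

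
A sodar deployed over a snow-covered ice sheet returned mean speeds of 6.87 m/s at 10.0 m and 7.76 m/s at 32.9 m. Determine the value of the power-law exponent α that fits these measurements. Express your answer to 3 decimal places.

α ≈ 0.102

Power law: V₂/V₁ = (z₂/z₁)^α ⇒ α = ln(V₂/V₁) / ln(z₂/z₁)
α = ln(7.76/6.87) / ln(32.9/10.0) = ln(1.1295) / ln(3.2900)
  = 0.12182 / 1.19089 = 0.10229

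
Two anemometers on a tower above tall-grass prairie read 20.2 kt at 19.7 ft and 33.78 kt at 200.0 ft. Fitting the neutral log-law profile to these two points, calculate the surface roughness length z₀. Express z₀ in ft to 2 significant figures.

z₀ ≈ 0.63 ft

Log law: V(z) ∝ ln(z/z₀). With r = V₁/V₂ = 20.2/33.78 = 0.59799,
r · ln(z₂/z₀) = ln(z₁/z₀) ⇒ ln z₀ = (ln z₁ − r·ln z₂)/(1 − r)
ln z₀ = (2.98062 − 0.59799×5.29832) / 0.40201 = -0.4669
z₀ = exp(-0.4669) = 0.6269 ft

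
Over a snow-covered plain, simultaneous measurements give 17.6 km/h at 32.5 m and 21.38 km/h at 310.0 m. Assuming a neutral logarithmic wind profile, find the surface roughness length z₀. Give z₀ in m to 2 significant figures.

z₀ ≈ 0.00089 m

Log law: V(z) ∝ ln(z/z₀). With r = V₁/V₂ = 17.6/21.38 = 0.82320,
r · ln(z₂/z₀) = ln(z₁/z₀) ⇒ ln z₀ = (ln z₁ − r·ln z₂)/(1 − r)
ln z₀ = (3.48124 − 0.82320×5.73657) / 0.17680 = -7.0198
z₀ = exp(-7.0198) = 0.0008940 m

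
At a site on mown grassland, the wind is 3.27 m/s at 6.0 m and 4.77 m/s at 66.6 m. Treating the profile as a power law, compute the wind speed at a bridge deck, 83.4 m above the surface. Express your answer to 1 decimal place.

4.9 m/s

First find α: α = ln(V₂/V₁)/ln(z₂/z₁) = ln(4.77/3.27)/ln(66.6/6.0) = 0.37756/2.40695 = 0.1569
Extrapolate from 66.6 m to 83.4 m: V₃ = 4.77 × (83.4/66.6)^0.1569 = 4.77 × 1.0359 = 4.9413 m/s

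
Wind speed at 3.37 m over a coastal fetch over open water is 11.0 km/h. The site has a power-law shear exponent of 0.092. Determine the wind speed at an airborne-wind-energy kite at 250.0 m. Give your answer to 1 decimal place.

Power-law profile: V₂ = V₁ · (z₂/z₁)^α
V₂ = 11.0 × (250.0/3.37)^0.092 = 11.0 × (74.1840)^0.092
    = 11.0 × 1.4862 = 16.3479 km/h

16.3 km/h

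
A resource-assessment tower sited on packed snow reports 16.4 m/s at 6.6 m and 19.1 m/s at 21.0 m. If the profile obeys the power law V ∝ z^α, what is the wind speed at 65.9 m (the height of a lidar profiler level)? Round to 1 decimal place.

First find α: α = ln(V₂/V₁)/ln(z₂/z₁) = ln(19.1/16.4)/ln(21.0/6.6) = 0.15241/1.15745 = 0.1317
Extrapolate from 21.0 m to 65.9 m: V₃ = 19.1 × (65.9/21.0)^0.1317 = 19.1 × 1.1625 = 22.2040 m/s

22.2 m/s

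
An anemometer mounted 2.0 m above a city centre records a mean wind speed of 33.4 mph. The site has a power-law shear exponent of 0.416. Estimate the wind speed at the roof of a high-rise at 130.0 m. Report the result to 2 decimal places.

189.63 mph

Power-law profile: V₂ = V₁ · (z₂/z₁)^α
V₂ = 33.4 × (130.0/2.0)^0.416 = 33.4 × (65.0000)^0.416
    = 33.4 × 5.6777 = 189.6350 mph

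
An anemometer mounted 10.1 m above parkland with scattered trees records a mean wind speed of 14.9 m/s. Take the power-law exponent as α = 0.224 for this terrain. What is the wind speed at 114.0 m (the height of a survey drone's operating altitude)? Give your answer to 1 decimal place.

25.6 m/s

Power-law profile: V₂ = V₁ · (z₂/z₁)^α
V₂ = 14.9 × (114.0/10.1)^0.224 = 14.9 × (11.2871)^0.224
    = 14.9 × 1.7210 = 25.6428 m/s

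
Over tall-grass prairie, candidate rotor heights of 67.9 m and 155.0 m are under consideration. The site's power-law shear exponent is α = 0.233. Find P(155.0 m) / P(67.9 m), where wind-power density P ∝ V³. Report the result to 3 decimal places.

Speed ratio: V_B/V_A = (z_B/z_A)^α = (155.0/67.9)^0.233 = (2.2828)^0.233 = 1.21205
Power-density ratio: P_B/P_A = (V_B/V_A)³ = (1.21205)³ = 1.78059

1.781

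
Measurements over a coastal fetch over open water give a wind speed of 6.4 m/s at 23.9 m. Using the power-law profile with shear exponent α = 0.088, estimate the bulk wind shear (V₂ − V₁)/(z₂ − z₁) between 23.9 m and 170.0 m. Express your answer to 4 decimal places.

Power law: V₂ = V₁ · (z₂/z₁)^α = 6.4 × (7.1130)^0.088 = 7.6061 m/s
ΔV/Δz = (7.6061 − 6.4)/(170.0 − 23.9) = 1.2061/146.1000 = 0.00826 m/s/m

0.0083 m/s/m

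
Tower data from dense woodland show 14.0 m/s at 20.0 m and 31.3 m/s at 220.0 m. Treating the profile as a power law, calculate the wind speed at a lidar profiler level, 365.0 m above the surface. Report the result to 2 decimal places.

37.10 m/s

First find α: α = ln(V₂/V₁)/ln(z₂/z₁) = ln(31.3/14.0)/ln(220.0/20.0) = 0.80456/2.39790 = 0.3355
Extrapolate from 220.0 m to 365.0 m: V₃ = 31.3 × (365.0/220.0)^0.3355 = 31.3 × 1.1851 = 37.0951 m/s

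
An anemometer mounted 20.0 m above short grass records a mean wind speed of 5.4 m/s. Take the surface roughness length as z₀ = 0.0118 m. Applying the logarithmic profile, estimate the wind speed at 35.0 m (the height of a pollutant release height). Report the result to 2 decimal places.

Log law: V(z) ∝ ln(z/z₀), so V₂/V₁ = ln(z₂/z₀) / ln(z₁/z₀).
ln(35.0/0.0118) = 7.9950, ln(20.0/0.0118) = 7.4354
V₂ = 5.4 × 7.9950/7.4354 = 5.4 × 1.0753 = 5.8064 m/s

5.81 m/s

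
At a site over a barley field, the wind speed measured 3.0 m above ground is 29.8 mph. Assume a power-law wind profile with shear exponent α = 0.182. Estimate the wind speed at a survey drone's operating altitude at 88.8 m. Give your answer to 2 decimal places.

55.21 mph

Power-law profile: V₂ = V₁ · (z₂/z₁)^α
V₂ = 29.8 × (88.8/3.0)^0.182 = 29.8 × (29.6000)^0.182
    = 29.8 × 1.8526 = 55.2066 mph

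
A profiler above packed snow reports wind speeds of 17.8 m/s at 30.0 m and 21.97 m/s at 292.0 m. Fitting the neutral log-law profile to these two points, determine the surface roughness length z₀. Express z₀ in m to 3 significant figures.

z₀ ≈ 0.00181 m

Log law: V(z) ∝ ln(z/z₀). With r = V₁/V₂ = 17.8/21.97 = 0.81020,
r · ln(z₂/z₀) = ln(z₁/z₀) ⇒ ln z₀ = (ln z₁ − r·ln z₂)/(1 − r)
ln z₀ = (3.40120 − 0.81020×5.67675) / 0.18980 = -6.3122
z₀ = exp(-6.3122) = 0.001814 m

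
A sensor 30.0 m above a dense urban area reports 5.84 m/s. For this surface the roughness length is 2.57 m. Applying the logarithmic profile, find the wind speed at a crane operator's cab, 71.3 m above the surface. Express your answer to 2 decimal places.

Log law: V(z) ∝ ln(z/z₀), so V₂/V₁ = ln(z₂/z₀) / ln(z₁/z₀).
ln(71.3/2.57) = 3.3230, ln(30.0/2.57) = 2.4573
V₂ = 5.84 × 3.3230/2.4573 = 5.84 × 1.3523 = 7.8974 m/s

7.90 m/s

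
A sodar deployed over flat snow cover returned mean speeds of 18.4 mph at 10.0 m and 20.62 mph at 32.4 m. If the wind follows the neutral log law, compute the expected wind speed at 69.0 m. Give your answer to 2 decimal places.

22.05 mph

Log law: V ∝ ln(z/z₀). From the pair, with r = V₁/V₂ = 0.89234,
ln z₀ = (ln z₁ − r·ln z₂)/(1 − r) = (2.3026 − 0.89234×3.4782)/0.10766 = -7.4409 → z₀ = 0.0005868 m
V₃ = V₁ · ln(z₃/z₀)/ln(z₁/z₀) = 18.4 × 11.6750/9.7435 = 22.0476 mph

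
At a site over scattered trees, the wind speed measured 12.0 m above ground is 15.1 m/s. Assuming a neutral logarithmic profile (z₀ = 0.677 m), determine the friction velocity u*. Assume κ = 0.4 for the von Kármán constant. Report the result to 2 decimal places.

u* ≈ 2.10 m/s

Log law: V(z) = (u*/κ) · ln(z/z₀) ⇒ u* = κ · V / ln(z/z₀)
u* = 0.4 × 15.1 / ln(12.0/0.677) = 0.4 × 15.1 / 2.8750
   = 6.0400 / 2.8750 = 2.1009 m/s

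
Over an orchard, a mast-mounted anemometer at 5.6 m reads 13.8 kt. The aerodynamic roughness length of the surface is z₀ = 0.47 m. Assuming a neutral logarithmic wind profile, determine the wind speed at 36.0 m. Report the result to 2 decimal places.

24.16 kt

Log law: V(z) ∝ ln(z/z₀), so V₂/V₁ = ln(z₂/z₀) / ln(z₁/z₀).
ln(36.0/0.47) = 4.3385, ln(5.6/0.47) = 2.4778
V₂ = 13.8 × 4.3385/2.4778 = 13.8 × 1.7510 = 24.1634 kt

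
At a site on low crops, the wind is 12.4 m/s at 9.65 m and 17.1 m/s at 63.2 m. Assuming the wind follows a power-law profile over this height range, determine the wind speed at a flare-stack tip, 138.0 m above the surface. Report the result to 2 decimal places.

First find α: α = ln(V₂/V₁)/ln(z₂/z₁) = ln(17.1/12.4)/ln(63.2/9.65) = 0.32138/1.87935 = 0.1710
Extrapolate from 63.2 m to 138.0 m: V₃ = 17.1 × (138.0/63.2)^0.1710 = 17.1 × 1.1429 = 19.5432 m/s

19.54 m/s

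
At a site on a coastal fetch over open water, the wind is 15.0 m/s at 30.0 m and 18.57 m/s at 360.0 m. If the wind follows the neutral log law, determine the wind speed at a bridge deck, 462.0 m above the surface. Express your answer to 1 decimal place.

Log law: V ∝ ln(z/z₀). From the pair, with r = V₁/V₂ = 0.80775,
ln z₀ = (ln z₁ − r·ln z₂)/(1 − r) = (3.4012 − 0.80775×5.8861)/0.19225 = -7.0396 → z₀ = 0.0008765 m
V₃ = V₁ · ln(z₃/z₀)/ln(z₁/z₀) = 15.0 × 13.1752/10.4408 = 18.9284 m/s

18.9 m/s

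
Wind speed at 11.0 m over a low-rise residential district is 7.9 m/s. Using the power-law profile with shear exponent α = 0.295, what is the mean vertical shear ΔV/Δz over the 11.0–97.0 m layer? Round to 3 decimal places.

Power law: V₂ = V₁ · (z₂/z₁)^α = 7.9 × (8.8182)^0.295 = 15.0146 m/s
ΔV/Δz = (15.0146 − 7.9)/(97.0 − 11.0) = 7.1146/86.0000 = 0.08273 m/s/m

0.083 m/s/m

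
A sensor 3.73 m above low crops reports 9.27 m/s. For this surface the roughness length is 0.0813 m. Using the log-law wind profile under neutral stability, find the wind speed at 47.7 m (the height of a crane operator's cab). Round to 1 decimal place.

15.4 m/s

Log law: V(z) ∝ ln(z/z₀), so V₂/V₁ = ln(z₂/z₀) / ln(z₁/z₀).
ln(47.7/0.0813) = 6.3745, ln(3.73/0.0813) = 3.8260
V₂ = 9.27 × 6.3745/3.8260 = 9.27 × 1.6661 = 15.4448 m/s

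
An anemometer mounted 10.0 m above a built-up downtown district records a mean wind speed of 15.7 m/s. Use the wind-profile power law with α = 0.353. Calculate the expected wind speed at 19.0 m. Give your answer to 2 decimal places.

Power-law profile: V₂ = V₁ · (z₂/z₁)^α
V₂ = 15.7 × (19.0/10.0)^0.353 = 15.7 × (1.9000)^0.353
    = 15.7 × 1.2543 = 19.6924 m/s

19.69 m/s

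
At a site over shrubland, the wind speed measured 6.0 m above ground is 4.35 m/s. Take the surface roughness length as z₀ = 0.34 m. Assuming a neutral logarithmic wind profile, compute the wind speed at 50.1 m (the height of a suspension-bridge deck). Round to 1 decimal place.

Log law: V(z) ∝ ln(z/z₀), so V₂/V₁ = ln(z₂/z₀) / ln(z₁/z₀).
ln(50.1/0.34) = 4.9928, ln(6.0/0.34) = 2.8706
V₂ = 4.35 × 4.9928/2.8706 = 4.35 × 1.7393 = 7.5660 m/s

7.6 m/s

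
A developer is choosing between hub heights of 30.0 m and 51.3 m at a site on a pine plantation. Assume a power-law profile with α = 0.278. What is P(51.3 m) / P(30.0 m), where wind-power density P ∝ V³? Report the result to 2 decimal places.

Speed ratio: V_B/V_A = (z_B/z_A)^α = (51.3/30.0)^0.278 = (1.7100)^0.278 = 1.16084
Power-density ratio: P_B/P_A = (V_B/V_A)³ = (1.16084)³ = 1.56430

1.56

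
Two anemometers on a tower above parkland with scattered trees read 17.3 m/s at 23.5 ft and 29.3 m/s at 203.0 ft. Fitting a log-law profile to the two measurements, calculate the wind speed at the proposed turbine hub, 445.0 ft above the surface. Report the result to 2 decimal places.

33.67 m/s

Log law: V ∝ ln(z/z₀). From the pair, with r = V₁/V₂ = 0.59044,
ln z₀ = (ln z₁ − r·ln z₂)/(1 − r) = (3.1570 − 0.59044×5.3132)/0.40956 = 0.0485 → z₀ = 1.050 ft
V₃ = V₁ · ln(z₃/z₀)/ln(z₁/z₀) = 17.3 × 6.0496/3.1085 = 33.6681 m/s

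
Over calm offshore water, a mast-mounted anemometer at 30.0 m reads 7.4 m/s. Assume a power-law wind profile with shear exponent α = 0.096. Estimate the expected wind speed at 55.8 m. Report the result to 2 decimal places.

Power-law profile: V₂ = V₁ · (z₂/z₁)^α
V₂ = 7.4 × (55.8/30.0)^0.096 = 7.4 × (1.8600)^0.096
    = 7.4 × 1.0614 = 7.8543 m/s

7.85 m/s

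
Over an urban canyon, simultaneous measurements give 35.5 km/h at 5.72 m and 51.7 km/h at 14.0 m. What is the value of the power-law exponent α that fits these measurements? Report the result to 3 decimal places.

α ≈ 0.420

Power law: V₂/V₁ = (z₂/z₁)^α ⇒ α = ln(V₂/V₁) / ln(z₂/z₁)
α = ln(51.7/35.5) / ln(14.0/5.72) = ln(1.4563) / ln(2.4476)
  = 0.37593 / 0.89509 = 0.41999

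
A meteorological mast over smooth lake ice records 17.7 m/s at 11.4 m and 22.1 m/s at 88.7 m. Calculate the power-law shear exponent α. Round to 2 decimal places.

α ≈ 0.11

Power law: V₂/V₁ = (z₂/z₁)^α ⇒ α = ln(V₂/V₁) / ln(z₂/z₁)
α = ln(22.1/17.7) / ln(88.7/11.4) = ln(1.2486) / ln(7.7807)
  = 0.22201 / 2.05165 = 0.10821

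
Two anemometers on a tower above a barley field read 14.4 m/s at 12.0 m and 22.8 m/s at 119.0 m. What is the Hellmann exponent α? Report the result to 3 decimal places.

Power law: V₂/V₁ = (z₂/z₁)^α ⇒ α = ln(V₂/V₁) / ln(z₂/z₁)
α = ln(22.8/14.4) / ln(119.0/12.0) = ln(1.5833) / ln(9.9167)
  = 0.45953 / 2.29422 = 0.20030

α ≈ 0.200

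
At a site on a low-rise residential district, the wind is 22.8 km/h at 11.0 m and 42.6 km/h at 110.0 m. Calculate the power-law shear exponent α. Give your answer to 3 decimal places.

Power law: V₂/V₁ = (z₂/z₁)^α ⇒ α = ln(V₂/V₁) / ln(z₂/z₁)
α = ln(42.6/22.8) / ln(110.0/11.0) = ln(1.8684) / ln(10.0000)
  = 0.62509 / 2.30259 = 0.27147

α ≈ 0.271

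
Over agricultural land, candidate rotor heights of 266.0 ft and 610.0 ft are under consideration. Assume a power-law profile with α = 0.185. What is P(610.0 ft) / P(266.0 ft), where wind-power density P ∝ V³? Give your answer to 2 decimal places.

1.59

Speed ratio: V_B/V_A = (z_B/z_A)^α = (610.0/266.0)^0.185 = (2.2932)^0.185 = 1.16596
Power-density ratio: P_B/P_A = (V_B/V_A)³ = (1.16596)³ = 1.58507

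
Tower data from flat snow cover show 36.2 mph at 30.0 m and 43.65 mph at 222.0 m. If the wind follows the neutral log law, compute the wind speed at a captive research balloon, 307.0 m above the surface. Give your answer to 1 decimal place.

44.9 mph

Log law: V ∝ ln(z/z₀). From the pair, with r = V₁/V₂ = 0.82932,
ln z₀ = (ln z₁ − r·ln z₂)/(1 − r) = (3.4012 − 0.82932×5.4027)/0.17068 = -6.3241 → z₀ = 0.001793 m
V₃ = V₁ · ln(z₃/z₀)/ln(z₁/z₀) = 36.2 × 12.0510/9.7253 = 44.8566 mph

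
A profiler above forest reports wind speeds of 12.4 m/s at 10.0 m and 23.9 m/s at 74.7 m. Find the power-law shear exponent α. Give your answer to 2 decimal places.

α ≈ 0.33

Power law: V₂/V₁ = (z₂/z₁)^α ⇒ α = ln(V₂/V₁) / ln(z₂/z₁)
α = ln(23.9/12.4) / ln(74.7/10.0) = ln(1.9274) / ln(7.4700)
  = 0.65618 / 2.01089 = 0.32631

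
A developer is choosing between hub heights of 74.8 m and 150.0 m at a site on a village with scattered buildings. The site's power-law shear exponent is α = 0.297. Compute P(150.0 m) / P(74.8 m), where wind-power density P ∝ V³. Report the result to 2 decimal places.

Speed ratio: V_B/V_A = (z_B/z_A)^α = (150.0/74.8)^0.297 = (2.0053)^0.297 = 1.22956
Power-density ratio: P_B/P_A = (V_B/V_A)³ = (1.22956)³ = 1.85888

1.86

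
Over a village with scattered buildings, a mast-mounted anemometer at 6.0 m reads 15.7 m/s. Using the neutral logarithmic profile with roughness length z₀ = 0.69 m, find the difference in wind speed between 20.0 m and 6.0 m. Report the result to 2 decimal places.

8.74 m/s

Log law: V₂ = V₁ · ln(z₂/z₀)/ln(z₁/z₀) = 15.7 × 3.3668/2.1628 = 24.4397 m/s
ΔV = 24.4397 − 15.7 = 8.7397 m/s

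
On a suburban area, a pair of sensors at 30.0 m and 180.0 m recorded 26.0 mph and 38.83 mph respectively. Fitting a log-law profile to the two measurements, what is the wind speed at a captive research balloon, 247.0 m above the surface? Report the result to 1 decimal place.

Log law: V ∝ ln(z/z₀). From the pair, with r = V₁/V₂ = 0.66959,
ln z₀ = (ln z₁ − r·ln z₂)/(1 − r) = (3.4012 − 0.66959×5.1930)/0.33041 = -0.2298 → z₀ = 0.7947 m
V₃ = V₁ · ln(z₃/z₀)/ln(z₁/z₀) = 26.0 × 5.7392/3.6310 = 41.0958 mph

41.1 mph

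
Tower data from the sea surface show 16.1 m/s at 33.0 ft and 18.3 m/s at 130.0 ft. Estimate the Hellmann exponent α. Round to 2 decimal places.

α ≈ 0.09

Power law: V₂/V₁ = (z₂/z₁)^α ⇒ α = ln(V₂/V₁) / ln(z₂/z₁)
α = ln(18.3/16.1) / ln(130.0/33.0) = ln(1.1366) / ln(3.9394)
  = 0.12808 / 1.37103 = 0.09342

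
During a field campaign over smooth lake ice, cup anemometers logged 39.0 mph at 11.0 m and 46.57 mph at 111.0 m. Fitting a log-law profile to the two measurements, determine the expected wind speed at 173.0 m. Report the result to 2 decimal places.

Log law: V ∝ ln(z/z₀). From the pair, with r = V₁/V₂ = 0.83745,
ln z₀ = (ln z₁ − r·ln z₂)/(1 − r) = (2.3979 − 0.83745×4.7095)/0.16255 = -9.5115 → z₀ = 0.00007400 m
V₃ = V₁ · ln(z₃/z₀)/ln(z₁/z₀) = 39.0 × 14.6647/11.9093 = 48.0232 mph

48.02 mph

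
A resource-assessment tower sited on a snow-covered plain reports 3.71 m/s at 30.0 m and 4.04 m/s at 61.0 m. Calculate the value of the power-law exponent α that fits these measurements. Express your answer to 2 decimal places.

α ≈ 0.12

Power law: V₂/V₁ = (z₂/z₁)^α ⇒ α = ln(V₂/V₁) / ln(z₂/z₁)
α = ln(4.04/3.71) / ln(61.0/30.0) = ln(1.0889) / ln(2.0333)
  = 0.08521 / 0.70968 = 0.12007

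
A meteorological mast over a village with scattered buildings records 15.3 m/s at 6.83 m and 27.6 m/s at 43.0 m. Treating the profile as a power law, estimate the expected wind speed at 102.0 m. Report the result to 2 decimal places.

First find α: α = ln(V₂/V₁)/ln(z₂/z₁) = ln(27.6/15.3)/ln(43.0/6.83) = 0.58996/1.83988 = 0.3207
Extrapolate from 43.0 m to 102.0 m: V₃ = 27.6 × (102.0/43.0)^0.3207 = 27.6 × 1.3191 = 36.4080 m/s

36.41 m/s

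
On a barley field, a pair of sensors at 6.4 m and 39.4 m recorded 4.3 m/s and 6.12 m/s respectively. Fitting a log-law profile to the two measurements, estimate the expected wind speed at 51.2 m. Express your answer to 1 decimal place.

Log law: V ∝ ln(z/z₀). From the pair, with r = V₁/V₂ = 0.70261,
ln z₀ = (ln z₁ − r·ln z₂)/(1 − r) = (1.8563 − 0.70261×3.6738)/0.29739 = -2.4377 → z₀ = 0.08736 m
V₃ = V₁ · ln(z₃/z₀)/ln(z₁/z₀) = 4.3 × 6.3735/4.2940 = 6.3823 m/s

6.4 m/s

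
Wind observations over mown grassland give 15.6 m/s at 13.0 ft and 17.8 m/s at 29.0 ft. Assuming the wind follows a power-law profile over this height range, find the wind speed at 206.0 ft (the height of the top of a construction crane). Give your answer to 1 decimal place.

First find α: α = ln(V₂/V₁)/ln(z₂/z₁) = ln(17.8/15.6)/ln(29.0/13.0) = 0.13193/0.80235 = 0.1644
Extrapolate from 29.0 ft to 206.0 ft: V₃ = 17.8 × (206.0/29.0)^0.1644 = 17.8 × 1.3804 = 24.5711 m/s

24.6 m/s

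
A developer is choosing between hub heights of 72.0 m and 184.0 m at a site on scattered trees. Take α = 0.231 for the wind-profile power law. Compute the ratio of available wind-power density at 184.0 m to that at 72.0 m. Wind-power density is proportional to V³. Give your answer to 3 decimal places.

Speed ratio: V_B/V_A = (z_B/z_A)^α = (184.0/72.0)^0.231 = (2.5556)^0.231 = 1.24202
Power-density ratio: P_B/P_A = (V_B/V_A)³ = (1.24202)³ = 1.91596

1.916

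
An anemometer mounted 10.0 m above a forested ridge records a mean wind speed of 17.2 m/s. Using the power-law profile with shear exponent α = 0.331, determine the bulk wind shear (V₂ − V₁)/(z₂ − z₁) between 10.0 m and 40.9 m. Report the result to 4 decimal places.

0.3306 m/s/m

Power law: V₂ = V₁ · (z₂/z₁)^α = 17.2 × (4.0900)^0.331 = 27.4163 m/s
ΔV/Δz = (27.4163 − 17.2)/(40.9 − 10.0) = 10.2163/30.9000 = 0.33062 m/s/m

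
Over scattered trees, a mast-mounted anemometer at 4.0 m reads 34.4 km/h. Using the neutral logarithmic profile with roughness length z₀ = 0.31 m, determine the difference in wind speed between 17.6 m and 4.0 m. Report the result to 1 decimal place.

Log law: V₂ = V₁ · ln(z₂/z₀)/ln(z₁/z₀) = 34.4 × 4.0391/2.5575 = 54.3287 km/h
ΔV = 54.3287 − 34.4 = 19.9287 km/h

19.9 km/h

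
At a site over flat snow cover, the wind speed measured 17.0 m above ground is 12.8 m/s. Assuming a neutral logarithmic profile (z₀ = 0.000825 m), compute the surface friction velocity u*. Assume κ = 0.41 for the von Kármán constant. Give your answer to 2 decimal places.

u* ≈ 0.53 m/s

Log law: V(z) = (u*/κ) · ln(z/z₀) ⇒ u* = κ · V / ln(z/z₀)
u* = 0.41 × 12.8 / ln(17.0/0.000825) = 0.41 × 12.8 / 9.9333
   = 5.2480 / 9.9333 = 0.5283 m/s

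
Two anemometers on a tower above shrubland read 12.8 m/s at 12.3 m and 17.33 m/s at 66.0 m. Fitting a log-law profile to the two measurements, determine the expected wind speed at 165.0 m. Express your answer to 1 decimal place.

19.8 m/s

Log law: V ∝ ln(z/z₀). From the pair, with r = V₁/V₂ = 0.73860,
ln z₀ = (ln z₁ − r·ln z₂)/(1 − r) = (2.5096 − 0.73860×4.1897)/0.26140 = -2.2376 → z₀ = 0.1067 m
V₃ = V₁ · ln(z₃/z₀)/ln(z₁/z₀) = 12.8 × 7.3435/4.7472 = 19.8006 m/s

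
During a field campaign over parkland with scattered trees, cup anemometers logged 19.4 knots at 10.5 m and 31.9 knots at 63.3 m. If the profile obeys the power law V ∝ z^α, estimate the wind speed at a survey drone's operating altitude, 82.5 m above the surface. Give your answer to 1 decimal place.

34.3 knots

First find α: α = ln(V₂/V₁)/ln(z₂/z₁) = ln(31.9/19.4)/ln(63.3/10.5) = 0.49733/1.79651 = 0.2768
Extrapolate from 63.3 m to 82.5 m: V₃ = 31.9 × (82.5/63.3)^0.2768 = 31.9 × 1.0761 = 34.3274 knots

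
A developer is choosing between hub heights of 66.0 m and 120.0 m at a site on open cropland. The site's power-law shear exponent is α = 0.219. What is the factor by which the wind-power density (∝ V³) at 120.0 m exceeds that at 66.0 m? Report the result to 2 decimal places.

1.48

Speed ratio: V_B/V_A = (z_B/z_A)^α = (120.0/66.0)^0.219 = (1.8182)^0.219 = 1.13988
Power-density ratio: P_B/P_A = (V_B/V_A)³ = (1.13988)³ = 1.48109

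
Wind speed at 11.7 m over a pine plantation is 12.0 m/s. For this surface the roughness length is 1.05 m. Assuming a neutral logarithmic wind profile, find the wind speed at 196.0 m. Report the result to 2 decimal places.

26.03 m/s

Log law: V(z) ∝ ln(z/z₀), so V₂/V₁ = ln(z₂/z₀) / ln(z₁/z₀).
ln(196.0/1.05) = 5.2293, ln(11.7/1.05) = 2.4108
V₂ = 12.0 × 5.2293/2.4108 = 12.0 × 2.1691 = 26.0295 m/s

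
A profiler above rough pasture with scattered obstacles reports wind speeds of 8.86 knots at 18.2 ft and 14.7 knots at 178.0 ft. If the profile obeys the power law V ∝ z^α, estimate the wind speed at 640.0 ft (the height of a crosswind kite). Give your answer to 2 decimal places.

19.53 knots

First find α: α = ln(V₂/V₁)/ln(z₂/z₁) = ln(14.7/8.86)/ln(178.0/18.2) = 0.50630/2.28036 = 0.2220
Extrapolate from 178.0 ft to 640.0 ft: V₃ = 14.7 × (640.0/178.0)^0.2220 = 14.7 × 1.3286 = 19.5304 knots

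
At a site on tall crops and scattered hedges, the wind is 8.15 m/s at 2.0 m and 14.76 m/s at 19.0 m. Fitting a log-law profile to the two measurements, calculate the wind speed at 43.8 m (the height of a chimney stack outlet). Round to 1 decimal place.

17.2 m/s

Log law: V ∝ ln(z/z₀). From the pair, with r = V₁/V₂ = 0.55217,
ln z₀ = (ln z₁ − r·ln z₂)/(1 − r) = (0.6931 − 0.55217×2.9444)/0.44783 = -2.0827 → z₀ = 0.1246 m
V₃ = V₁ · ln(z₃/z₀)/ln(z₁/z₀) = 8.15 × 5.8623/2.7758 = 17.2122 m/s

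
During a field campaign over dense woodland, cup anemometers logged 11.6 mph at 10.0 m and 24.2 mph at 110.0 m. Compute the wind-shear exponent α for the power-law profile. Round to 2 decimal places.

Power law: V₂/V₁ = (z₂/z₁)^α ⇒ α = ln(V₂/V₁) / ln(z₂/z₁)
α = ln(24.2/11.6) / ln(110.0/10.0) = ln(2.0862) / ln(11.0000)
  = 0.73535 / 2.39790 = 0.30666

α ≈ 0.31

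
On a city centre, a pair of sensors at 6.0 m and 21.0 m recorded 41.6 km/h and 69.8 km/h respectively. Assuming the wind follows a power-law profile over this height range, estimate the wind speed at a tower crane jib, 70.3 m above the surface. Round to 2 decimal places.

First find α: α = ln(V₂/V₁)/ln(z₂/z₁) = ln(69.8/41.6)/ln(21.0/6.0) = 0.51753/1.25276 = 0.4131
Extrapolate from 21.0 m to 70.3 m: V₃ = 69.8 × (70.3/21.0)^0.4131 = 69.8 × 1.6473 = 114.9824 km/h

114.98 km/h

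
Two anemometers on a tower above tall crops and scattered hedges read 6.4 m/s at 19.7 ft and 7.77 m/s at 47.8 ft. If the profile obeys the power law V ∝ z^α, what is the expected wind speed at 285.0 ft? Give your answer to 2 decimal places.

11.48 m/s

First find α: α = ln(V₂/V₁)/ln(z₂/z₁) = ln(7.77/6.4)/ln(47.8/19.7) = 0.19397/0.88641 = 0.2188
Extrapolate from 47.8 ft to 285.0 ft: V₃ = 7.77 × (285.0/47.8)^0.2188 = 7.77 × 1.4780 = 11.4843 m/s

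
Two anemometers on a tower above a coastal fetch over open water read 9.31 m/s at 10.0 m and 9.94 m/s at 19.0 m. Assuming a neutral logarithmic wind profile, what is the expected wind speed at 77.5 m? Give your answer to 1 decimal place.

11.3 m/s

Log law: V ∝ ln(z/z₀). From the pair, with r = V₁/V₂ = 0.93662,
ln z₀ = (ln z₁ − r·ln z₂)/(1 − r) = (2.3026 − 0.93662×2.9444)/0.06338 = -7.1826 → z₀ = 0.0007597 m
V₃ = V₁ · ln(z₃/z₀)/ln(z₁/z₀) = 9.31 × 11.5329/9.4852 = 11.3199 m/s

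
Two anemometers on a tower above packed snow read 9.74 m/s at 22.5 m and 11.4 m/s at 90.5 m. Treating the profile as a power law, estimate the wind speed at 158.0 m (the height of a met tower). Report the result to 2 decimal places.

First find α: α = ln(V₂/V₁)/ln(z₂/z₁) = ln(11.4/9.74)/ln(90.5/22.5) = 0.15737/1.39183 = 0.1131
Extrapolate from 90.5 m to 158.0 m: V₃ = 11.4 × (158.0/90.5)^0.1131 = 11.4 × 1.0650 = 12.1414 m/s

12.14 m/s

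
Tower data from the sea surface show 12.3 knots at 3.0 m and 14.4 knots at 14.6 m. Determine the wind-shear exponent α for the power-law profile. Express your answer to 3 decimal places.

Power law: V₂/V₁ = (z₂/z₁)^α ⇒ α = ln(V₂/V₁) / ln(z₂/z₁)
α = ln(14.4/12.3) / ln(14.6/3.0) = ln(1.1707) / ln(4.8667)
  = 0.15763 / 1.58241 = 0.09961

α ≈ 0.100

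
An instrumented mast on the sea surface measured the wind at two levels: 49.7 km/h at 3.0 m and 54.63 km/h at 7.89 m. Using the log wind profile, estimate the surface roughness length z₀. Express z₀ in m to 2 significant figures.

z₀ ≈ 0.00018 m

Log law: V(z) ∝ ln(z/z₀). With r = V₁/V₂ = 49.7/54.63 = 0.90976,
r · ln(z₂/z₀) = ln(z₁/z₀) ⇒ ln z₀ = (ln z₁ − r·ln z₂)/(1 − r)
ln z₀ = (1.09861 − 0.90976×2.06560) / 0.09024 = -8.6497
z₀ = exp(-8.6497) = 0.0001752 m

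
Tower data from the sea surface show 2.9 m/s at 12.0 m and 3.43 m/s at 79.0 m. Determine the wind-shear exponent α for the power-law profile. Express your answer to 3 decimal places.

α ≈ 0.089

Power law: V₂/V₁ = (z₂/z₁)^α ⇒ α = ln(V₂/V₁) / ln(z₂/z₁)
α = ln(3.43/2.9) / ln(79.0/12.0) = ln(1.1828) / ln(6.5833)
  = 0.16785 / 1.88454 = 0.08907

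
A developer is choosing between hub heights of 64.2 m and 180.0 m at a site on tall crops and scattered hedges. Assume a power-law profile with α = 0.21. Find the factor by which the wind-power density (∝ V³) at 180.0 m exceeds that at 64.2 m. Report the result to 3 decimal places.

1.915

Speed ratio: V_B/V_A = (z_B/z_A)^α = (180.0/64.2)^0.21 = (2.8037)^0.21 = 1.24172
Power-density ratio: P_B/P_A = (V_B/V_A)³ = (1.24172)³ = 1.91458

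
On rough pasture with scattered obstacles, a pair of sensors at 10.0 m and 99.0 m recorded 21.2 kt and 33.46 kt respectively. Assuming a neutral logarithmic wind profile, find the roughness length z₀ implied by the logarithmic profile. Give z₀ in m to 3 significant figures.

z₀ ≈ 0.190 m

Log law: V(z) ∝ ln(z/z₀). With r = V₁/V₂ = 21.2/33.46 = 0.63359,
r · ln(z₂/z₀) = ln(z₁/z₀) ⇒ ln z₀ = (ln z₁ − r·ln z₂)/(1 − r)
ln z₀ = (2.30259 − 0.63359×4.59512) / 0.36641 = -1.6617
z₀ = exp(-1.6617) = 0.1898 m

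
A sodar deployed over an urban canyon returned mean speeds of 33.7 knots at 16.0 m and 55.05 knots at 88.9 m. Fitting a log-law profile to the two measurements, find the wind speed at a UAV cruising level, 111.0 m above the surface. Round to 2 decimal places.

57.81 knots

Log law: V ∝ ln(z/z₀). From the pair, with r = V₁/V₂ = 0.61217,
ln z₀ = (ln z₁ − r·ln z₂)/(1 − r) = (2.7726 − 0.61217×4.4875)/0.38783 = 0.0657 → z₀ = 1.068 m
V₃ = V₁ · ln(z₃/z₀)/ln(z₁/z₀) = 33.7 × 4.6439/2.7069 = 57.8140 knots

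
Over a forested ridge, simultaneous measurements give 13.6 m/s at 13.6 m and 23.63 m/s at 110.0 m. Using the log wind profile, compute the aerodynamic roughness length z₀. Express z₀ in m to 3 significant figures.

Log law: V(z) ∝ ln(z/z₀). With r = V₁/V₂ = 13.6/23.63 = 0.57554,
r · ln(z₂/z₀) = ln(z₁/z₀) ⇒ ln z₀ = (ln z₁ − r·ln z₂)/(1 − r)
ln z₀ = (2.61007 − 0.57554×4.70048) / 0.42446 = -0.2244
z₀ = exp(-0.2244) = 0.7990 m

z₀ ≈ 0.799 m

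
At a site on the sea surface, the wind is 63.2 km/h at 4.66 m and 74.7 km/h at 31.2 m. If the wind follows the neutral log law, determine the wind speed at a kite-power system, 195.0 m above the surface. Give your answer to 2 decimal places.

Log law: V ∝ ln(z/z₀). From the pair, with r = V₁/V₂ = 0.84605,
ln z₀ = (ln z₁ − r·ln z₂)/(1 − r) = (1.5390 − 0.84605×3.4404)/0.15395 = -8.9104 → z₀ = 0.0001350 m
V₃ = V₁ · ln(z₃/z₀)/ln(z₁/z₀) = 63.2 × 14.1834/10.4494 = 85.7838 km/h

85.78 km/h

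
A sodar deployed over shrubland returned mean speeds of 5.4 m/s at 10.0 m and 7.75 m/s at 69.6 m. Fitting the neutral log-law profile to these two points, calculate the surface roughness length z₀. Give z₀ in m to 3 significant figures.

z₀ ≈ 0.116 m

Log law: V(z) ∝ ln(z/z₀). With r = V₁/V₂ = 5.4/7.75 = 0.69677,
r · ln(z₂/z₀) = ln(z₁/z₀) ⇒ ln z₀ = (ln z₁ − r·ln z₂)/(1 − r)
ln z₀ = (2.30259 − 0.69677×4.24276) / 0.30323 = -2.1557
z₀ = exp(-2.1557) = 0.1158 m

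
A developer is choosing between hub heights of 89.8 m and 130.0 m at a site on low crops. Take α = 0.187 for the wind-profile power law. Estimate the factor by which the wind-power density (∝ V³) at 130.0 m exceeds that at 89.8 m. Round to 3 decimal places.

Speed ratio: V_B/V_A = (z_B/z_A)^α = (130.0/89.8)^0.187 = (1.4477)^0.187 = 1.07163
Power-density ratio: P_B/P_A = (V_B/V_A)³ = (1.07163)³ = 1.23065

1.231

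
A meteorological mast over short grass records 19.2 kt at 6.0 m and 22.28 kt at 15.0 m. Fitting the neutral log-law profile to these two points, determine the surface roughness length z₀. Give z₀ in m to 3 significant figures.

Log law: V(z) ∝ ln(z/z₀). With r = V₁/V₂ = 19.2/22.28 = 0.86176,
r · ln(z₂/z₀) = ln(z₁/z₀) ⇒ ln z₀ = (ln z₁ − r·ln z₂)/(1 − r)
ln z₀ = (1.79176 − 0.86176×2.70805) / 0.13824 = -3.9202
z₀ = exp(-3.9202) = 0.01984 m

z₀ ≈ 0.0198 m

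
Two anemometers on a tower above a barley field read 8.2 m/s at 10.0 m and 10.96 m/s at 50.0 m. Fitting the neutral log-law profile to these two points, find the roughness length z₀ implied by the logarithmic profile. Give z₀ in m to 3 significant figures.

z₀ ≈ 0.0838 m

Log law: V(z) ∝ ln(z/z₀). With r = V₁/V₂ = 8.2/10.96 = 0.74818,
r · ln(z₂/z₀) = ln(z₁/z₀) ⇒ ln z₀ = (ln z₁ − r·ln z₂)/(1 − r)
ln z₀ = (2.30259 − 0.74818×3.91202) / 0.25182 = -2.4791
z₀ = exp(-2.4791) = 0.08382 m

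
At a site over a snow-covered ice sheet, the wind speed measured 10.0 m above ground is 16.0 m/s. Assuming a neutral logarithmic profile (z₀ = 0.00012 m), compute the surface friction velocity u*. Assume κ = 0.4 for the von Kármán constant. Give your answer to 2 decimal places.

u* ≈ 0.56 m/s

Log law: V(z) = (u*/κ) · ln(z/z₀) ⇒ u* = κ · V / ln(z/z₀)
u* = 0.4 × 16.0 / ln(10.0/0.00012) = 0.4 × 16.0 / 11.3306
   = 6.4000 / 11.3306 = 0.5648 m/s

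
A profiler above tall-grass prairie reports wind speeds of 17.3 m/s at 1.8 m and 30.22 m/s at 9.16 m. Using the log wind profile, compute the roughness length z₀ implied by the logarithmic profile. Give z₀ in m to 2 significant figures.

Log law: V(z) ∝ ln(z/z₀). With r = V₁/V₂ = 17.3/30.22 = 0.57247,
r · ln(z₂/z₀) = ln(z₁/z₀) ⇒ ln z₀ = (ln z₁ − r·ln z₂)/(1 − r)
ln z₀ = (0.58779 − 0.57247×2.21485) / 0.42753 = -1.5909
z₀ = exp(-1.5909) = 0.2038 m

z₀ ≈ 0.20 m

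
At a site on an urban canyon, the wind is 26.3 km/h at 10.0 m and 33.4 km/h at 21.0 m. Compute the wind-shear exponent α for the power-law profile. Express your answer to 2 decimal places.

Power law: V₂/V₁ = (z₂/z₁)^α ⇒ α = ln(V₂/V₁) / ln(z₂/z₁)
α = ln(33.4/26.3) / ln(21.0/10.0) = ln(1.2700) / ln(2.1000)
  = 0.23899 / 0.74194 = 0.32211

α ≈ 0.32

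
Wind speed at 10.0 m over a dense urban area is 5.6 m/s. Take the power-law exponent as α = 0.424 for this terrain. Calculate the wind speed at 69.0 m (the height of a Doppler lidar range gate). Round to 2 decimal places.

Power-law profile: V₂ = V₁ · (z₂/z₁)^α
V₂ = 5.6 × (69.0/10.0)^0.424 = 5.6 × (6.9000)^0.424
    = 5.6 × 2.2682 = 12.7016 m/s

12.70 m/s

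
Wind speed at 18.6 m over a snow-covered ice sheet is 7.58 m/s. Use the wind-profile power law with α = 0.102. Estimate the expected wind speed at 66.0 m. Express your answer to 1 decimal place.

Power-law profile: V₂ = V₁ · (z₂/z₁)^α
V₂ = 7.58 × (66.0/18.6)^0.102 = 7.58 × (3.5484)^0.102
    = 7.58 × 1.1379 = 8.6253 m/s

8.6 m/s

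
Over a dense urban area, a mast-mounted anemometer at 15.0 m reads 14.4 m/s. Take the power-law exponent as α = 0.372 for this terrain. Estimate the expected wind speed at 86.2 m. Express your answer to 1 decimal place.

27.6 m/s

Power-law profile: V₂ = V₁ · (z₂/z₁)^α
V₂ = 14.4 × (86.2/15.0)^0.372 = 14.4 × (5.7467)^0.372
    = 14.4 × 1.9165 = 27.5972 m/s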